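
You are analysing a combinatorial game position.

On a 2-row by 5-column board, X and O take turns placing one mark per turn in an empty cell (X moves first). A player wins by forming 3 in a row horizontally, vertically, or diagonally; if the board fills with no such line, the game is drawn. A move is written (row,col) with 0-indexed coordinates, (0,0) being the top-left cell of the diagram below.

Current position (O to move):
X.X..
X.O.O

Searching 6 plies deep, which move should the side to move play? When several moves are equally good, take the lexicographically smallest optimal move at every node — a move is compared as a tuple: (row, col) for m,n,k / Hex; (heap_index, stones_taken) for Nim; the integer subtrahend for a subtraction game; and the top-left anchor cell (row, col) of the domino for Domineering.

ply 1, O at X.X../X.O.O | (0,1)=+0→XOX../X.O.O; (0,3)=-1→X.XO./X.O.O; (0,4)=-1→X.X.O/X.O.O; (1,1)=-1→X.X../XOO.O; (1,3)=+1→X.X../X.OOO*
ply 2: X.X../X.OOO is terminal -1 (X); from X.X../X.O.O depth 6

O's best at [X.X../X.O.O]: (1,3)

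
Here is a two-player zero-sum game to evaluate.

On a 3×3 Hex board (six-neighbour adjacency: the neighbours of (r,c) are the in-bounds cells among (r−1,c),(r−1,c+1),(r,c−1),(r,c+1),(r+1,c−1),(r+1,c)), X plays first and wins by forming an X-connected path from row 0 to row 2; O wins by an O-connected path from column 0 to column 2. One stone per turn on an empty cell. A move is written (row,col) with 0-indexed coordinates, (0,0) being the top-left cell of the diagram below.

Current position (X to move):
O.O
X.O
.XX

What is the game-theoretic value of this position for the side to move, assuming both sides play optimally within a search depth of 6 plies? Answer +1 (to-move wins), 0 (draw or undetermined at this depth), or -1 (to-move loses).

value(O.O/X.O/.XX, X) = +1

[O.O/X.O/.XX] X move#1: (0,1):+1/OXO/X.O/.XX*, (1,1):-1/O.O/XXO/.XX, (2,0):-1/O.O/X.O/XXX
[OXO/X.O/.XX] O move#2: (1,1):-1/OXO/XOO/.XX*, (2,0):-1/OXO/X.O/OXX
[OXO/XOO/.XX] X move#3: (2,0):+1/OXO/XOO/XXX*
[OXO/XOO/XXX] end (terminal -1, O#4); searched O.O/X.O/.XX to 6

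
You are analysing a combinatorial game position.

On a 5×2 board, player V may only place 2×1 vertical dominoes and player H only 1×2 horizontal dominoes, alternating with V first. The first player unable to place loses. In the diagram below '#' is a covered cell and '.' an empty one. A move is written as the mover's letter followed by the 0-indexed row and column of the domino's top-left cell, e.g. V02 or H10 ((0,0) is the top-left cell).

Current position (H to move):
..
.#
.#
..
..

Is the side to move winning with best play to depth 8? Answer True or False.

[../.#/.#/../..] H move#1: H00:-1/##/.#/.#/../.., H30:+1/../.#/.#/##/..*, H40:+1/../.#/.#/../##
[../.#/.#/##/..] V move#2: V00:-1/#./##/.#/##/..*, V10:-1/../##/##/##/..
[#./##/.#/##/..] H move#3: H40:+1/#./##/.#/##/##*
[#./##/.#/##/##] end (terminal -1, V#4); searched ../.#/.#/../.. to 8

H winning at [../.#/.#/../..]: True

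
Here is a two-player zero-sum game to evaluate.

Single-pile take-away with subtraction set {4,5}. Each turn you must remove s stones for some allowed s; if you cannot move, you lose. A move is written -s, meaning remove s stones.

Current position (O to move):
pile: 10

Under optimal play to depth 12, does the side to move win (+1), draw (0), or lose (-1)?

value(10, O) = -1

ply 1, O at 10 | -4=-1→6*; -5=-1→5
ply 2, X at 6 | -4=+1→2*; -5=+1→1
ply 3: 2 is terminal -1 (O); from 10 depth 12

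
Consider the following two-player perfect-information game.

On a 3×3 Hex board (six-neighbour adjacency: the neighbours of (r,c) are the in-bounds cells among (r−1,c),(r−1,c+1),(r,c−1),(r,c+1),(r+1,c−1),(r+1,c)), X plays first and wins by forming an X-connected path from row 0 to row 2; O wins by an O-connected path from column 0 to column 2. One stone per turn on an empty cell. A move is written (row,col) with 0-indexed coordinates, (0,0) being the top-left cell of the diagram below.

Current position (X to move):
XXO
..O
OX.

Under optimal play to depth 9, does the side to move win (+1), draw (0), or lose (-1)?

p1 X@[XXO/..O/OX.]: (1,0)[XXO/X.O/OX.]-1 (1,1)[XXO/.XO/OX.]+1* (2,2)[XXO/..O/OXX]-1
p2 O@[XXO/.XO/OX.] terminal -1; root [XXO/..O/OX.] d9

value(XXO/..O/OX., X) = +1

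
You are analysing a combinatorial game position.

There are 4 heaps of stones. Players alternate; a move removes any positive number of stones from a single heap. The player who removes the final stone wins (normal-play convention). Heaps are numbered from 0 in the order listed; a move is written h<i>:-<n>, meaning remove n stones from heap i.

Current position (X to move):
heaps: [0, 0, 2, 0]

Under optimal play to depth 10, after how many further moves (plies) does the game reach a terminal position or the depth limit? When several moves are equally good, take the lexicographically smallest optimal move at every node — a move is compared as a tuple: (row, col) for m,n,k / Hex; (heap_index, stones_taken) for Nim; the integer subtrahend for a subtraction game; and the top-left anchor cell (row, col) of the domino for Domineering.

PV length from [(0,0,2,0)]: 1 ply

ply 1, X at (0,0,2,0) | h2:-1=-1→(0,0,1,0); h2:-2=+1→(0,0,0,0)*
ply 2: (0,0,0,0) is terminal -1 (O); from (0,0,2,0) depth 10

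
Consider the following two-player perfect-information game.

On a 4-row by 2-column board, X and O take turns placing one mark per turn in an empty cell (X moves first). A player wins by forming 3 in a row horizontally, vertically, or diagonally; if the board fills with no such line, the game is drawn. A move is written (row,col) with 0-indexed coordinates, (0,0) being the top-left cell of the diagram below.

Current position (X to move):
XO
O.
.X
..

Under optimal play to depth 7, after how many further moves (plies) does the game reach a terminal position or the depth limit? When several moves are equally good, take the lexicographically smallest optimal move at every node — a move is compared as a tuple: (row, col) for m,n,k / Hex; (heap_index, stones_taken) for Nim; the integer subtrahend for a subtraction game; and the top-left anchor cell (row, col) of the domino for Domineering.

PV length from [XO/O./.X/..]: 4 plies

ply 1, X at XO/O./.X/.. | (1,1)=+0→XO/OX/.X/..*; (2,0)=+0→XO/O./XX/..; (3,0)=+0→XO/O./.X/X.; (3,1)=+0→XO/O./.X/.X
ply 2, O at XO/OX/.X/.. | (2,0)=-1→XO/OX/OX/..; (3,0)=-1→XO/OX/.X/O.; (3,1)=+0→XO/OX/.X/.O*
ply 3, X at XO/OX/.X/.O | (2,0)=+0→XO/OX/XX/.O*; (3,0)=+0→XO/OX/.X/XO
ply 4, O at XO/OX/XX/.O | (3,0)=+0→XO/OX/XX/OO*
ply 5: XO/OX/XX/OO is terminal +0 (X); from XO/O./.X/.. depth 7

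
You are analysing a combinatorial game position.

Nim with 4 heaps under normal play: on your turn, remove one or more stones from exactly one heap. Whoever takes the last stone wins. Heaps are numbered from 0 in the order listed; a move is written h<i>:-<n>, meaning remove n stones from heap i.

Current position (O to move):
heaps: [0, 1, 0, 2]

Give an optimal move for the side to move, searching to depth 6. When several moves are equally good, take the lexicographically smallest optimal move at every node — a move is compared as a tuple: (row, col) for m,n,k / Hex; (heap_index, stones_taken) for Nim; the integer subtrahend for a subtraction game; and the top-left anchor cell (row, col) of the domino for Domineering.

O's best at [(0,1,0,2)]: h3:-1

p1 O@[(0,1,0,2)]: h1:-1[(0,0,0,2)]-1 h3:-1[(0,1,0,1)]+1* h3:-2[(0,1,0,0)]-1
p2 X@[(0,1,0,1)]: h1:-1[(0,0,0,1)]-1* h3:-1[(0,1,0,0)]-1
p3 O@[(0,0,0,1)]: h3:-1[(0,0,0,0)]+1*
p4 X@[(0,0,0,0)] terminal -1; root [(0,1,0,2)] d6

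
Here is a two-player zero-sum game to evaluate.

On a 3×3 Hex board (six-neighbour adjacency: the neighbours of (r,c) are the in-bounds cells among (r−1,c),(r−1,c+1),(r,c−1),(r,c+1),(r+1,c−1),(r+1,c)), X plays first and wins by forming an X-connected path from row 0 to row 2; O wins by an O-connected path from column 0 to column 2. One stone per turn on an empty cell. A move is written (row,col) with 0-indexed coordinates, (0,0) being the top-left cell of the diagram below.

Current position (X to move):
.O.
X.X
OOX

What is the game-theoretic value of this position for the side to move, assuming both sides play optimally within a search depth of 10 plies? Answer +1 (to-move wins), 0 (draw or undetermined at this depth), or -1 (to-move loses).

value(.O./X.X/OOX, X) = +1

ply 1, X at .O./X.X/OOX | (0,0)=+1→XO./X.X/OOX*; (0,2)=+1→.OX/X.X/OOX; (1,1)=+1→.O./XXX/OOX
ply 2, O at XO./X.X/OOX | (0,2)=-1→XOO/X.X/OOX*; (1,1)=-1→XO./XOX/OOX
ply 3, X at XOO/X.X/OOX | (1,1)=+1→XOO/XXX/OOX*
ply 4: XOO/XXX/OOX is terminal -1 (O); from .O./X.X/OOX depth 10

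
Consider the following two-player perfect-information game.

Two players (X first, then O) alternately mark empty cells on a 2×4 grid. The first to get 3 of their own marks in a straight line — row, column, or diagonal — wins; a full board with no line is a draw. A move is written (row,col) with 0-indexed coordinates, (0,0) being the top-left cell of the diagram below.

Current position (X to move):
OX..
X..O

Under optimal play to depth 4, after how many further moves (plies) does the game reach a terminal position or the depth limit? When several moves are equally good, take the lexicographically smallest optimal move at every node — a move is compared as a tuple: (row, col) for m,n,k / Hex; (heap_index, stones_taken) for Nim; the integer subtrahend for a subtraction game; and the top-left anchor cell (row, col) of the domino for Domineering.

p1 X@[OX../X..O]: (0,2)[OXX./X..O]+0* (0,3)[OX.X/X..O]+0 (1,1)[OX../XX.O]+0 (1,2)[OX../X.XO]+0
p2 O@[OXX./X..O]: (0,3)[OXXO/X..O]+0* (1,1)[OXX./XO.O]-1 (1,2)[OXX./X.OO]-1
p3 X@[OXXO/X..O]: (1,1)[OXXO/XX.O]+0* (1,2)[OXXO/X.XO]+0
p4 O@[OXXO/XX.O]: (1,2)[OXXO/XXOO]+0*
p5 X@[OXXO/XXOO] terminal +0; root [OX../X..O] d4

PV length from [OX../X..O]: 4 plies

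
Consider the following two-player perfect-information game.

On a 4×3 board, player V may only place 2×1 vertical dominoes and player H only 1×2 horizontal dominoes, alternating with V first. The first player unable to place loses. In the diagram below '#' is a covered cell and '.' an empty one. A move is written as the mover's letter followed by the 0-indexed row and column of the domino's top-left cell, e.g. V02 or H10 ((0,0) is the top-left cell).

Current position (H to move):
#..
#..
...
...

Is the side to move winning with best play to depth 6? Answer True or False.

H winning at [#../#../.../...]: False

p1 H@[#../#../.../...]: H01[###/#../.../...]-1* H11[#../###/.../...]-1 H20[#../#../##./...]-1 H21[#../#../.##/...]-1 H30[#../#../.../##.]-1 H31[#../#../.../.##]-1
p2 V@[###/#../.../...]: V11[###/##./.#./...]+1* V12[###/#.#/..#/...]-1 V20[###/#../#../#..]-1 V21[###/#../.#./.#.]+1 V22[###/#../..#/..#]-1
p3 H@[###/##./.#./...]: H30[###/##./.#./##.]-1* H31[###/##./.#./.##]-1
p4 V@[###/##./.#./##.]: V12[###/###/.##/##.]+1* V22[###/##./.##/###]+1
p5 H@[###/###/.##/##.] terminal -1; root [#../#../.../...] d6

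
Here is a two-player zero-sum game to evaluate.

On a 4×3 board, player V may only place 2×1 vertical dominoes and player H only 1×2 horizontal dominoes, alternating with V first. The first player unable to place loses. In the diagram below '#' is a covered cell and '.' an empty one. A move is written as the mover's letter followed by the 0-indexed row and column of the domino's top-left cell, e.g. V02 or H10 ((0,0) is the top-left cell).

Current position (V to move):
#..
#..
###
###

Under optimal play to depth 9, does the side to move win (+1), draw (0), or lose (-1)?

p1 V@[#../#../###/###]: V01[##./##./###/###]+1* V02[#.#/#.#/###/###]+1
p2 H@[##./##./###/###] terminal -1; root [#../#../###/###] d9

value(#../#../###/###, V) = +1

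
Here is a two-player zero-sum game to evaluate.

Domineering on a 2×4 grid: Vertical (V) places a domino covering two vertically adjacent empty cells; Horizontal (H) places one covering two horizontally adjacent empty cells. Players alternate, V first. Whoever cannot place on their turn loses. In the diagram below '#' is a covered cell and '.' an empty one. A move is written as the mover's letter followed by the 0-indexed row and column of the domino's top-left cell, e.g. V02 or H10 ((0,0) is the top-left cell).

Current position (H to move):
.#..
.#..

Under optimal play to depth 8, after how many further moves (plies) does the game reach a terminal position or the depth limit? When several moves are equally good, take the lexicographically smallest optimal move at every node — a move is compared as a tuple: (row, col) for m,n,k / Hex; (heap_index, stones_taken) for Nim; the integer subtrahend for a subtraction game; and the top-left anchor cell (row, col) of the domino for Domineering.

ply 1, H at .#../.#.. | H02=+1→.###/.#..*; H12=+1→.#../.###
ply 2, V at .###/.#.. | V00=-1→####/##..*
ply 3, H at ####/##.. | H12=+1→####/####*
ply 4: ####/#### is terminal -1 (V); from .#../.#.. depth 8

PV length from [.#../.#..]: 3 plies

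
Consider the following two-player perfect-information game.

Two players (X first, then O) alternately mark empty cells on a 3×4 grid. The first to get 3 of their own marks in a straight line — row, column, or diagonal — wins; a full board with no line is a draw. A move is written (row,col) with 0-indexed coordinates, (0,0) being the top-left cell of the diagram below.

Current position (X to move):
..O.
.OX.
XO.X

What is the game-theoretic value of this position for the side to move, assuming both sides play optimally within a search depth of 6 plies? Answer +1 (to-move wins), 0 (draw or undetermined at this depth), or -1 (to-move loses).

value(..O./.OX./XO.X, X) = +1

p1 X@[..O./.OX./XO.X]: (0,0)[X.O./.OX./XO.X]-1 (0,1)[.XO./.OX./XO.X]+1* (0,3)[..OX/.OX./XO.X]-1 (1,0)[..O./XOX./XO.X]-1 (1,3)[..O./.OXX/XO.X]-1 (2,2)[..O./.OX./XOXX]-1
p2 O@[.XO./.OX./XO.X] terminal -1; root [..O./.OX./XO.X] d6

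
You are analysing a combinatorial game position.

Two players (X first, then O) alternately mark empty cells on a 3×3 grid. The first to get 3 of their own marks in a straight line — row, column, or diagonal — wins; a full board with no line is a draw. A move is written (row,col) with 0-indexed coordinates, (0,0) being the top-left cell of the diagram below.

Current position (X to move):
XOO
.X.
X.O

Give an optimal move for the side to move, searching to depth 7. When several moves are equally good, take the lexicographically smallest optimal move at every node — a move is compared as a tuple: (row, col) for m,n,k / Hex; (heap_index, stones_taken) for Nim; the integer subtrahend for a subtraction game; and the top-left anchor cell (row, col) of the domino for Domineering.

X's best at [XOO/.X./X.O]: (1,0)

[XOO/.X./X.O] X move#1: (1,0):+1/XOO/XX./X.O*, (1,2):+0/XOO/.XX/X.O, (2,1):-1/XOO/.X./XXO
[XOO/XX./X.O] end (terminal -1, O#2); searched XOO/.X./X.O to 7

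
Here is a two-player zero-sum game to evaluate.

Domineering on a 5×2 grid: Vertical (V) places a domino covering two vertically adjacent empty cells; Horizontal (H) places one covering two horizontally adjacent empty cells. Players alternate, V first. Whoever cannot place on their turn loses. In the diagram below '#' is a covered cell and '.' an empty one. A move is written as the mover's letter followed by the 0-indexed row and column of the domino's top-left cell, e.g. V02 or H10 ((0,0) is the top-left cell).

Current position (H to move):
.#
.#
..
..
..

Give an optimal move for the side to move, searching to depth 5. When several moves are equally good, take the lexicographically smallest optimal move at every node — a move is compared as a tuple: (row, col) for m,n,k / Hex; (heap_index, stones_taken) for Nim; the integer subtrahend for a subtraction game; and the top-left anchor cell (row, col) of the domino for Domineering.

H's best at [.#/.#/../../..]: H30

[.#/.#/../../..] H move#1: H20:-1/.#/.#/##/../.., H30:+1/.#/.#/../##/..*, H40:-1/.#/.#/../../##
[.#/.#/../##/..] V move#2: V00:-1/##/##/../##/..*, V10:-1/.#/##/#./##/..
[##/##/../##/..] H move#3: H20:+1/##/##/##/##/..*, H40:+1/##/##/../##/##
[##/##/##/##/..] end (terminal -1, V#4); searched .#/.#/../../.. to 5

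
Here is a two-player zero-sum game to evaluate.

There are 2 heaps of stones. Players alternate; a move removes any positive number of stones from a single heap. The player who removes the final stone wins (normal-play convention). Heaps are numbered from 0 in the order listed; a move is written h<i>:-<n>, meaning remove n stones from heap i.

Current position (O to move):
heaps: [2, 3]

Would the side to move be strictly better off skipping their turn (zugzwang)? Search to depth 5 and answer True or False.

zugzwang((2,3), O) = False

ply 1, O at (2,3) | h0:-1=-1→(1,3); h0:-2=-1→(0,3); h1:-1=+1→(2,2)*; h1:-2=-1→(2,1); h1:-3=-1→(2,0)
ply 2, X at (2,2) | h0:-1=-1→(1,2)*; h0:-2=-1→(0,2); h1:-1=-1→(2,1); h1:-2=-1→(2,0)
ply 3, O at (1,2) | h0:-1=-1→(0,2); h1:-1=+1→(1,1)*; h1:-2=-1→(1,0)
ply 4, X at (1,1) | h0:-1=-1→(0,1)*; h1:-1=-1→(1,0)
ply 5, O at (0,1) | h1:-1=+1→(0,0)*
ply 6: (0,0) is terminal -1 (X); from (2,3) depth 5
pass branch (X moves first from the same position):
  | ply 1, X at (2,3) | h0:-1=-1→(1,3); h0:-2=-1→(0,3); h1:-1=+1→(2,2)*; h1:-2=-1→(2,1); h1:-3=-1→(2,0)
  | ply 2, O at (2,2) | h0:-1=-1→(1,2)*; h0:-2=-1→(0,2); h1:-1=-1→(2,1); h1:-2=-1→(2,0)
  | ply 3, X at (1,2) | h0:-1=-1→(0,2); h1:-1=+1→(1,1)*; h1:-2=-1→(1,0)
  | ply 4, O at (1,1) | h0:-1=-1→(0,1)*; h1:-1=-1→(1,0)
  | ply 5, X at (0,1) | h1:-1=+1→(0,0)*
  | ply 6: (0,0) is terminal -1 (O); from (2,3) depth 5
O moving scores +1; O passing scores -1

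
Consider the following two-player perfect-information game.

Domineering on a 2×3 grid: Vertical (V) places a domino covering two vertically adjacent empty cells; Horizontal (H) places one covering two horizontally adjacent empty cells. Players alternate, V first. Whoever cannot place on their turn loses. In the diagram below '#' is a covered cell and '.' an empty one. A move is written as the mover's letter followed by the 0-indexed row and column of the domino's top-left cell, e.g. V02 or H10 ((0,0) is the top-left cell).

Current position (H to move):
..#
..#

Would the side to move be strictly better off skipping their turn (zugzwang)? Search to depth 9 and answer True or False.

zugzwang(..#/..#, H) = False

ply 1, H at ..#/..# | H00=+1→###/..#*; H10=+1→..#/###
ply 2: ###/..# is terminal -1 (V); from ..#/..# depth 9
pass branch (V moves first from the same position):
  | ply 1, V at ..#/..# | V00=+1→#.#/#.#*; V01=+1→.##/.##
  | ply 2: #.#/#.# is terminal -1 (H); from ..#/..# depth 9
H moving scores +1; H passing scores -1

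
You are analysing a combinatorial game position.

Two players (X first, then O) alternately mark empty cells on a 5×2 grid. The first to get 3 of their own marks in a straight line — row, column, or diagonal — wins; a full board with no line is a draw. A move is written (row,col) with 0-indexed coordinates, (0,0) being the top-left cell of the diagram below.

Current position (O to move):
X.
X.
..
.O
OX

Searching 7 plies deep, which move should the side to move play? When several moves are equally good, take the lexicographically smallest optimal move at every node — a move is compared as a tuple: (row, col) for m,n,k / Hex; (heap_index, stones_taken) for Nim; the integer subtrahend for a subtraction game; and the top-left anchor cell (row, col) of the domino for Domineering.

O's best at [X./X./../.O/OX]: (2,0)

p1 O@[X./X./../.O/OX]: (0,1)[XO/X./../.O/OX]-1 (1,1)[X./XO/../.O/OX]-1 (2,0)[X./X./O./.O/OX]+0* (2,1)[X./X./.O/.O/OX]-1 (3,0)[X./X./../OO/OX]-1
p2 X@[X./X./O./.O/OX]: (0,1)[XX/X./O./.O/OX]-1 (1,1)[X./XX/O./.O/OX]-1 (2,1)[X./X./OX/.O/OX]-1 (3,0)[X./X./O./XO/OX]+0*
p3 O@[X./X./O./XO/OX]: (0,1)[XO/X./O./XO/OX]+0* (1,1)[X./XO/O./XO/OX]+0 (2,1)[X./X./OO/XO/OX]+0
p4 X@[XO/X./O./XO/OX]: (1,1)[XO/XX/O./XO/OX]+0* (2,1)[XO/X./OX/XO/OX]+0
p5 O@[XO/XX/O./XO/OX]: (2,1)[XO/XX/OO/XO/OX]+0*
p6 X@[XO/XX/OO/XO/OX] terminal +0; root [X./X./../.O/OX] d7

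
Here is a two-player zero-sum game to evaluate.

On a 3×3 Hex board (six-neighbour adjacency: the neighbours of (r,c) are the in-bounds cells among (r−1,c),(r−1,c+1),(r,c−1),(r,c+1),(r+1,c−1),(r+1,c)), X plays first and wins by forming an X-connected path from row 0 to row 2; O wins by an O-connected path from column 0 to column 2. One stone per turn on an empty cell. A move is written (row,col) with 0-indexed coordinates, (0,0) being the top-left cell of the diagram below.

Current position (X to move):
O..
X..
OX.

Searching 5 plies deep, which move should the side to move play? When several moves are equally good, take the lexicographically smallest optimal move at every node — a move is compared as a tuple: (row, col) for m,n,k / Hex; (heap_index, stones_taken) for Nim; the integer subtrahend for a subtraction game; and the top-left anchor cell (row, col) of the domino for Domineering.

X's best at [O../X../OX.]: (0,2)

p1 X@[O../X../OX.]: (0,1)[OX./X../OX.]-1 (0,2)[O.X/X../OX.]+1* (1,1)[O../XX./OX.]+1 (1,2)[O../X.X/OX.]-1 (2,2)[O../X../OXX]-1
p2 O@[O.X/X../OX.]: (0,1)[OOX/X../OX.]-1* (1,1)[O.X/XO./OX.]-1 (1,2)[O.X/X.O/OX.]-1 (2,2)[O.X/X../OXO]-1
p3 X@[OOX/X../OX.]: (1,1)[OOX/XX./OX.]+1* (1,2)[OOX/X.X/OX.]+1 (2,2)[OOX/X../OXX]+1
p4 O@[OOX/XX./OX.] terminal -1; root [O../X../OX.] d5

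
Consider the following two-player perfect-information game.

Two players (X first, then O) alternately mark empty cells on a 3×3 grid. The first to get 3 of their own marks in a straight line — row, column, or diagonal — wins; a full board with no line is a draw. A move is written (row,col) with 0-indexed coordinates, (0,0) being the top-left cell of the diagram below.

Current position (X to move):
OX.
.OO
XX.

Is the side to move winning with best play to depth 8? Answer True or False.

X winning at [OX./.OO/XX.]: True

ply 1, X at OX./.OO/XX. | (0,2)=-1→OXX/.OO/XX.; (1,0)=-1→OX./XOO/XX.; (2,2)=+1→OX./.OO/XXX*
ply 2: OX./.OO/XXX is terminal -1 (O); from OX./.OO/XX. depth 8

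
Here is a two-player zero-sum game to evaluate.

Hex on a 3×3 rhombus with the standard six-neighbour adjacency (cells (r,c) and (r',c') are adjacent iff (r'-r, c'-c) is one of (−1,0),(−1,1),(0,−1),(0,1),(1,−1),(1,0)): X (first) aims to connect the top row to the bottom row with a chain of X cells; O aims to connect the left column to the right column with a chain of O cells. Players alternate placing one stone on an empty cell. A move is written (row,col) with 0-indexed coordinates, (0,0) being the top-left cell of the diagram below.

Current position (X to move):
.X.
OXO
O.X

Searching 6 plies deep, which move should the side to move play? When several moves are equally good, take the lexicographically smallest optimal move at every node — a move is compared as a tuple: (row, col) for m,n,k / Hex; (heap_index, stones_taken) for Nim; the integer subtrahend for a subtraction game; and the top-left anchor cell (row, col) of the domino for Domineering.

X's best at [.X./OXO/O.X]: (2,1)

ply 1, X at .X./OXO/O.X | (0,0)=-1→XX./OXO/O.X; (0,2)=-1→.XX/OXO/O.X; (2,1)=+1→.X./OXO/OXX*
ply 2: .X./OXO/OXX is terminal -1 (O); from .X./OXO/O.X depth 6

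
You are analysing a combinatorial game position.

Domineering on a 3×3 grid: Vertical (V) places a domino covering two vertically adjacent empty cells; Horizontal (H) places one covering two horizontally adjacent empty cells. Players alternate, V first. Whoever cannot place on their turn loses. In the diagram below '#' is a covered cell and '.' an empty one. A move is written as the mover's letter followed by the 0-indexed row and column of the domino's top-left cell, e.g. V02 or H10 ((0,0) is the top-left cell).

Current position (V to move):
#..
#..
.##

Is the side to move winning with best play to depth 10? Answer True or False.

V winning at [#../#../.##]: True

[#../#../.##] V move#1: V01:+1/##./##./.##*, V02:+1/#.#/#.#/.##
[##./##./.##] end (terminal -1, H#2); searched #../#../.## to 10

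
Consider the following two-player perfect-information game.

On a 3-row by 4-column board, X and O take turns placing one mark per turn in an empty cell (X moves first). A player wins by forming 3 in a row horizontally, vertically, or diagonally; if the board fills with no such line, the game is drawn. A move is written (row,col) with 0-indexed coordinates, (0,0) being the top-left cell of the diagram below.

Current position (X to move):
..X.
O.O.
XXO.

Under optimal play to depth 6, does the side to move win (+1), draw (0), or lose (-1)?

p1 X@[..X./O.O./XXO.]: (0,0)[X.X./O.O./XXO.]-1 (0,1)[.XX./O.O./XXO.]-1 (0,3)[..XX/O.O./XXO.]-1 (1,1)[..X./OXO./XXO.]+1* (1,3)[..X./O.OX/XXO.]-1 (2,3)[..X./O.O./XXOX]-1
p2 O@[..X./OXO./XXO.] terminal -1; root [..X./O.O./XXO.] d6

value(..X./O.O./XXO., X) = +1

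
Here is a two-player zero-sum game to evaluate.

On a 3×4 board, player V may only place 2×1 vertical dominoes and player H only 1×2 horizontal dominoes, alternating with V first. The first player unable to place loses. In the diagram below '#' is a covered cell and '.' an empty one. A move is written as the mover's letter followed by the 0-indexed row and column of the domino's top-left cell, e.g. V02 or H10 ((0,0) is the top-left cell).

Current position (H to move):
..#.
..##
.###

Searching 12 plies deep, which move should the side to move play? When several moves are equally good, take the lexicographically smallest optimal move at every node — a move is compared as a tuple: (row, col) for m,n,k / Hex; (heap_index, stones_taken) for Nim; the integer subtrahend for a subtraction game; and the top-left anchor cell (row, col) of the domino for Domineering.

H's best at [..#./..##/.###]: H10

ply 1, H at ..#./..##/.### | H00=-1→###./..##/.###; H10=+1→..#./####/.###*
ply 2: ..#./####/.### is terminal -1 (V); from ..#./..##/.### depth 12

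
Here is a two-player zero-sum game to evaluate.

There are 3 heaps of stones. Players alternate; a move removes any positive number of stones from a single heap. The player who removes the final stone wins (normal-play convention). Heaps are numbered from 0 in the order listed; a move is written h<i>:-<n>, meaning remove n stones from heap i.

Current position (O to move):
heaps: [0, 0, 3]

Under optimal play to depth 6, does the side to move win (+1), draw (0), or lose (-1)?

[(0,0,3)] O move#1: h2:-1:-1/(0,0,2), h2:-2:-1/(0,0,1), h2:-3:+1/(0,0,0)*
[(0,0,0)] end (terminal -1, X#2); searched (0,0,3) to 6

value((0,0,3), O) = +1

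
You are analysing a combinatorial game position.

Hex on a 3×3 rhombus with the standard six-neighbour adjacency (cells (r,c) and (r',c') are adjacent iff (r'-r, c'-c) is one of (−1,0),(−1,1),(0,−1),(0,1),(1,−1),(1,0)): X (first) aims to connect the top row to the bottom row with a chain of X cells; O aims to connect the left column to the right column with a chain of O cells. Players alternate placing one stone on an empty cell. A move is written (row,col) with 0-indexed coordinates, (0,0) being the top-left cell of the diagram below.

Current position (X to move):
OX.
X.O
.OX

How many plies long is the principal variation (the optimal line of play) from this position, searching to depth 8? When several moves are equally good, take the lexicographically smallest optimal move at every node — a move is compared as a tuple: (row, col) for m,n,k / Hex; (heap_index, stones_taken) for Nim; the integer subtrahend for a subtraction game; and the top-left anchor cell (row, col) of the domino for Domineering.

PV length from [OX./X.O/.OX]: 1 ply

p1 X@[OX./X.O/.OX]: (0,2)[OXX/X.O/.OX]-1 (1,1)[OX./XXO/.OX]-1 (2,0)[OX./X.O/XOX]+1*
p2 O@[OX./X.O/XOX] terminal -1; root [OX./X.O/.OX] d8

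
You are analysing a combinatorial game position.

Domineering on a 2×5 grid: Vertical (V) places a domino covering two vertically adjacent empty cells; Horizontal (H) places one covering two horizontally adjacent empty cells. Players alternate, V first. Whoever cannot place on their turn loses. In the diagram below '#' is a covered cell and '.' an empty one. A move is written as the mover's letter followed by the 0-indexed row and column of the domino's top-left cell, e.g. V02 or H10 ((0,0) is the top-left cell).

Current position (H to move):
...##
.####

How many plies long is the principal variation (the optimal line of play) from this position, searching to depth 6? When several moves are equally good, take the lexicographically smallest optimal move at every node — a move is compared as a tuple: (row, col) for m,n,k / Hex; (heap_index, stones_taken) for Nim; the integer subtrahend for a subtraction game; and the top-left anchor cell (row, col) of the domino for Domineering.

PV length from [...##/.####]: 1 ply

p1 H@[...##/.####]: H00[##.##/.####]+1* H01[.####/.####]-1
p2 V@[##.##/.####] terminal -1; root [...##/.####] d6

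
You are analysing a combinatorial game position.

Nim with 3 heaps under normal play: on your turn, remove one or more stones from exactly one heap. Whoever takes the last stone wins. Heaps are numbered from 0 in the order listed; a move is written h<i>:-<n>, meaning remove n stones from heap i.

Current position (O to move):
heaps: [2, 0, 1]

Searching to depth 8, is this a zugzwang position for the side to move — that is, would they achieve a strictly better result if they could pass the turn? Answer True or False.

[(2,0,1)] O move#1: h0:-1:+1/(1,0,1)*, h0:-2:-1/(0,0,1), h2:-1:-1/(2,0,0)
[(1,0,1)] X move#2: h0:-1:-1/(0,0,1)*, h2:-1:-1/(1,0,0)
[(0,0,1)] O move#3: h2:-1:+1/(0,0,0)*
[(0,0,0)] end (terminal -1, X#4); searched (2,0,1) to 8
pass branch (X moves first from the same position):
  | [(2,0,1)] X move#1: h0:-1:+1/(1,0,1)*, h0:-2:-1/(0,0,1), h2:-1:-1/(2,0,0)
  | [(1,0,1)] O move#2: h0:-1:-1/(0,0,1)*, h2:-1:-1/(1,0,0)
  | [(0,0,1)] X move#3: h2:-1:+1/(0,0,0)*
  | [(0,0,0)] end (terminal -1, O#4); searched (2,0,1) to 8
O moving scores +1; O passing scores -1

zugzwang((2,0,1), O) = False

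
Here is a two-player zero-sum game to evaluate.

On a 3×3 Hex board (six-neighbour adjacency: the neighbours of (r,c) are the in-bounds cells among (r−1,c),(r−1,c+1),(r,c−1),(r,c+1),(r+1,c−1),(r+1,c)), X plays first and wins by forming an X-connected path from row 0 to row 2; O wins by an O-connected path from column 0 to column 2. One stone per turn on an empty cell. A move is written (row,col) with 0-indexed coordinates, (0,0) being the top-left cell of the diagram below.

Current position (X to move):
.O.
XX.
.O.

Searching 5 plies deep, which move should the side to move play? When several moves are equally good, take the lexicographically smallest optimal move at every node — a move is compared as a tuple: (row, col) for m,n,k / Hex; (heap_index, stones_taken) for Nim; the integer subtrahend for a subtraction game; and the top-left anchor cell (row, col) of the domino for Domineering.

X's best at [.O./XX./.O.]: (1,2)

p1 X@[.O./XX./.O.]: (0,0)[XO./XX./.O.]-1 (0,2)[.OX/XX./.O.]-1 (1,2)[.O./XXX/.O.]+1* (2,0)[.O./XX./XO.]+1 (2,2)[.O./XX./.OX]+1
p2 O@[.O./XXX/.O.]: (0,0)[OO./XXX/.O.]-1* (0,2)[.OO/XXX/.O.]-1 (2,0)[.O./XXX/OO.]-1 (2,2)[.O./XXX/.OO]-1
p3 X@[OO./XXX/.O.]: (0,2)[OOX/XXX/.O.]+1* (2,0)[OO./XXX/XO.]-1 (2,2)[OO./XXX/.OX]-1
p4 O@[OOX/XXX/.O.]: (2,0)[OOX/XXX/OO.]-1* (2,2)[OOX/XXX/.OO]-1
p5 X@[OOX/XXX/OO.]: (2,2)[OOX/XXX/OOX]+1*
p6 O@[OOX/XXX/OOX] terminal -1; root [.O./XX./.O.] d5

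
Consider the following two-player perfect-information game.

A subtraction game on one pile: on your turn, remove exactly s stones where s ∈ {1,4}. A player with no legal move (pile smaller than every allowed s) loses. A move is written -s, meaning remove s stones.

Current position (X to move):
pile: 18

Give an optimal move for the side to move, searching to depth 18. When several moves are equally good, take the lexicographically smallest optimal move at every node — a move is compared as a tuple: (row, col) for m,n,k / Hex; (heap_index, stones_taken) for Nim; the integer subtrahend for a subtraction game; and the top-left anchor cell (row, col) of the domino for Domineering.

[18] X move#1: -1:+1/17*, -4:-1/14
[17] O move#2: -1:-1/16*, -4:-1/13
[16] X move#3: -1:+1/15*, -4:+1/12
[15] O move#4: -1:-1/14*, -4:-1/11
[14] X move#5: -1:-1/13, -4:+1/10*
[10] O move#6: -1:-1/9*, -4:-1/6
[9] X move#7: -1:-1/8, -4:+1/5*
[5] O move#8: -1:-1/4*, -4:-1/1
[4] X move#9: -1:-1/3, -4:+1/0*
[0] end (terminal -1, O#10); searched 18 to 18

X's best at [18]: -1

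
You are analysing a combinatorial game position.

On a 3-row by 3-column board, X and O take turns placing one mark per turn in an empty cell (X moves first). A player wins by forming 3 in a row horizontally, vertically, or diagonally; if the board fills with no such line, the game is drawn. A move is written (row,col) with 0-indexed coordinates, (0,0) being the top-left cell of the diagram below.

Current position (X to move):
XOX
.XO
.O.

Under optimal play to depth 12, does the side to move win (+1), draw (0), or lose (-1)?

value(XOX/.XO/.O., X) = +1

ply 1, X at XOX/.XO/.O. | (1,0)=+1→XOX/XXO/.O.*; (2,0)=+1→XOX/.XO/XO.; (2,2)=+1→XOX/.XO/.OX
ply 2, O at XOX/XXO/.O. | (2,0)=-1→XOX/XXO/OO.*; (2,2)=-1→XOX/XXO/.OO
ply 3, X at XOX/XXO/OO. | (2,2)=+1→XOX/XXO/OOX*
ply 4: XOX/XXO/OOX is terminal -1 (O); from XOX/.XO/.O. depth 12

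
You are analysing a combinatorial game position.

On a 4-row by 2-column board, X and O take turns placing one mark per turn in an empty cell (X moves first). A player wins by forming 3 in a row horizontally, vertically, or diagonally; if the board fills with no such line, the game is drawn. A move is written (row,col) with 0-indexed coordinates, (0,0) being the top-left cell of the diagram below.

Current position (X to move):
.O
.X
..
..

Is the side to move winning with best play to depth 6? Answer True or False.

X winning at [.O/.X/../..]: False

ply 1, X at .O/.X/../.. | (0,0)=+0→XO/.X/../..*; (1,0)=+0→.O/XX/../..; (2,0)=+0→.O/.X/X./..; (2,1)=+0→.O/.X/.X/..; (3,0)=+0→.O/.X/../X.; (3,1)=+0→.O/.X/../.X
ply 2, O at XO/.X/../.. | (1,0)=+0→XO/OX/../..*; (2,0)=+0→XO/.X/O./..; (2,1)=+0→XO/.X/.O/..; (3,0)=+0→XO/.X/../O.; (3,1)=+0→XO/.X/../.O
ply 3, X at XO/OX/../.. | (2,0)=+0→XO/OX/X./..*; (2,1)=+0→XO/OX/.X/..; (3,0)=+0→XO/OX/../X.; (3,1)=+0→XO/OX/../.X
ply 4, O at XO/OX/X./.. | (2,1)=+0→XO/OX/XO/..*; (3,0)=+0→XO/OX/X./O.; (3,1)=+0→XO/OX/X./.O
ply 5, X at XO/OX/XO/.. | (3,0)=+0→XO/OX/XO/X.*; (3,1)=+0→XO/OX/XO/.X
ply 6, O at XO/OX/XO/X. | (3,1)=+0→XO/OX/XO/XO*
ply 7: XO/OX/XO/XO is terminal +0 (X); from .O/.X/../.. depth 6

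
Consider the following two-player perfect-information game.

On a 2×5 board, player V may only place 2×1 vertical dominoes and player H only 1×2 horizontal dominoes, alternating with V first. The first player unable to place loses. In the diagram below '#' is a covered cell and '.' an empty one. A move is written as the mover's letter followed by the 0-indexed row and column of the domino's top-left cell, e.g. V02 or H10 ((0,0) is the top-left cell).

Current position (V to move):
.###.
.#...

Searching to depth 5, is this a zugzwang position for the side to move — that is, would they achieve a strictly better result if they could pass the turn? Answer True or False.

zugzwang(.###./.#..., V) = False

[.###./.#...] V move#1: V00:-1/####./##..., V04:+1/.####/.#..#*
[.####/.#..#] H move#2: H12:-1/.####/.####*
[.####/.####] V move#3: V00:+1/#####/#####*
[#####/#####] end (terminal -1, H#4); searched .###./.#... to 5
pass branch (H moves first from the same position):
  | [.###./.#...] H move#1: H12:-1/.###./.###.*, H13:-1/.###./.#.##
  | [.###./.###.] V move#2: V00:+1/####./####.*, V04:+1/.####/.####
  | [####./####.] end (terminal -1, H#3); searched .###./.#... to 5
V moving scores +1; V passing scores +1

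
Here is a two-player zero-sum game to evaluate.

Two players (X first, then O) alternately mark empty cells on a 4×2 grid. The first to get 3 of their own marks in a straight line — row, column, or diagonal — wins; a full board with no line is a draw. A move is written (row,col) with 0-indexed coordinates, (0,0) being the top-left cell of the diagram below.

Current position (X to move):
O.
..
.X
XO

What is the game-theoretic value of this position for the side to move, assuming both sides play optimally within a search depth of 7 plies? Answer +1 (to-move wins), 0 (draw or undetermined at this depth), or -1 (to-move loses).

ply 1, X at O./../.X/XO | (0,1)=+0→OX/../.X/XO*; (1,0)=+0→O./X./.X/XO; (1,1)=+0→O./.X/.X/XO; (2,0)=+0→O./../XX/XO
ply 2, O at OX/../.X/XO | (1,0)=-1→OX/O./.X/XO; (1,1)=+0→OX/.O/.X/XO*; (2,0)=-1→OX/../OX/XO
ply 3, X at OX/.O/.X/XO | (1,0)=+0→OX/XO/.X/XO*; (2,0)=+0→OX/.O/XX/XO
ply 4, O at OX/XO/.X/XO | (2,0)=+0→OX/XO/OX/XO*
ply 5: OX/XO/OX/XO is terminal +0 (X); from O./../.X/XO depth 7

value(O./../.X/XO, X) = 0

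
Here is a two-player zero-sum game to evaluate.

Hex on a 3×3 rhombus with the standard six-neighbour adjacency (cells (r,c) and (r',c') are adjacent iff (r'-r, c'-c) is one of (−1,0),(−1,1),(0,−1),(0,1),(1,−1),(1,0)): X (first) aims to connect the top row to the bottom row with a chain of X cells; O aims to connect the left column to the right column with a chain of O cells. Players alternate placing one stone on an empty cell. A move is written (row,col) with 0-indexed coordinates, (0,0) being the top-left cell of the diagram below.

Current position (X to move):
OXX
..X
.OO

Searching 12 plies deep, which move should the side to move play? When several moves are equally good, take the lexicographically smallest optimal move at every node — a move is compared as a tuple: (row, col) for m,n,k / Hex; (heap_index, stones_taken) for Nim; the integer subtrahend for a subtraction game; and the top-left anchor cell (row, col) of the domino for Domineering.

[OXX/..X/.OO] X move#1: (1,0):-1/OXX/X.X/.OO, (1,1):-1/OXX/.XX/.OO, (2,0):+1/OXX/..X/XOO*
[OXX/..X/XOO] O move#2: (1,0):-1/OXX/O.X/XOO*, (1,1):-1/OXX/.OX/XOO
[OXX/O.X/XOO] X move#3: (1,1):+1/OXX/OXX/XOO*
[OXX/OXX/XOO] end (terminal -1, O#4); searched OXX/..X/.OO to 12

X's best at [OXX/..X/.OO]: (2,0)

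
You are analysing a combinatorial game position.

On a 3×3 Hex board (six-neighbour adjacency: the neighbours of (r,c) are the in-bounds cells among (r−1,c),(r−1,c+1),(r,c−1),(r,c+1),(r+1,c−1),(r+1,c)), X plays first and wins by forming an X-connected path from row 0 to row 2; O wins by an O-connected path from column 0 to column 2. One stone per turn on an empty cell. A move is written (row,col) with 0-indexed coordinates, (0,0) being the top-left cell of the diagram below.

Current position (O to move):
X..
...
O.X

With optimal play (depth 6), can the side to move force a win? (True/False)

O winning at [X../.../O.X]: True

p1 O@[X../.../O.X]: (0,1)[XO./.../O.X]-1 (0,2)[X.O/.../O.X]-1 (1,0)[X../O../O.X]-1 (1,1)[X../.O./O.X]+1* (1,2)[X../..O/O.X]+1 (2,1)[X../.../OOX]-1
p2 X@[X../.O./O.X]: (0,1)[XX./.O./O.X]-1* (0,2)[X.X/.O./O.X]-1 (1,0)[X../XO./O.X]-1 (1,2)[X../.OX/O.X]-1 (2,1)[X../.O./OXX]-1
p3 O@[XX./.O./O.X]: (0,2)[XXO/.O./O.X]+1* (1,0)[XX./OO./O.X]+1 (1,2)[XX./.OO/O.X]+1 (2,1)[XX./.O./OOX]+1
p4 X@[XXO/.O./O.X] terminal -1; root [X../.../O.X] d6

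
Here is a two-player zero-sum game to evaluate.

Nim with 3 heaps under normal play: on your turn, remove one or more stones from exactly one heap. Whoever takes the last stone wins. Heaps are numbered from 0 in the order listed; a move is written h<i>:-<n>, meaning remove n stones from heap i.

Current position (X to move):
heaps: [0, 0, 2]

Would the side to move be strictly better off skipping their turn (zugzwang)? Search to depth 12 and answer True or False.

zugzwang((0,0,2), X) = False

[(0,0,2)] X move#1: h2:-1:-1/(0,0,1), h2:-2:+1/(0,0,0)*
[(0,0,0)] end (terminal -1, O#2); searched (0,0,2) to 12
pass branch (O moves first from the same position):
  | [(0,0,2)] O move#1: h2:-1:-1/(0,0,1), h2:-2:+1/(0,0,0)*
  | [(0,0,0)] end (terminal -1, X#2); searched (0,0,2) to 12
X moving scores +1; X passing scores -1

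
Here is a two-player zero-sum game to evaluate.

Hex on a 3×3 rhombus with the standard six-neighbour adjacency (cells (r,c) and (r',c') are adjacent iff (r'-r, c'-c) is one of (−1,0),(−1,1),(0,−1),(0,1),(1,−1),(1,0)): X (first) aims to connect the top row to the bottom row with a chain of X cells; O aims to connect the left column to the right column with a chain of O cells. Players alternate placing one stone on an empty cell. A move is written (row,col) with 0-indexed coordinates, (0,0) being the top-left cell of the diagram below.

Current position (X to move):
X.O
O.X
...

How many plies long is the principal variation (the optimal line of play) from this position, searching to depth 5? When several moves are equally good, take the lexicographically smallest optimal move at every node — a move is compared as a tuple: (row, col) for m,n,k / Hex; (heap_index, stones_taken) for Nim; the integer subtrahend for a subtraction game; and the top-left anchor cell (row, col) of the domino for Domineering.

PV length from [X.O/O.X/...]: 2 plies

p1 X@[X.O/O.X/...]: (0,1)[XXO/O.X/...]-1* (1,1)[X.O/OXX/...]-1 (2,0)[X.O/O.X/X..]-1 (2,1)[X.O/O.X/.X.]-1 (2,2)[X.O/O.X/..X]-1
p2 O@[XXO/O.X/...]: (1,1)[XXO/OOX/...]+1* (2,0)[XXO/O.X/O..]-1 (2,1)[XXO/O.X/.O.]-1 (2,2)[XXO/O.X/..O]-1
p3 X@[XXO/OOX/...] terminal -1; root [X.O/O.X/...] d5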